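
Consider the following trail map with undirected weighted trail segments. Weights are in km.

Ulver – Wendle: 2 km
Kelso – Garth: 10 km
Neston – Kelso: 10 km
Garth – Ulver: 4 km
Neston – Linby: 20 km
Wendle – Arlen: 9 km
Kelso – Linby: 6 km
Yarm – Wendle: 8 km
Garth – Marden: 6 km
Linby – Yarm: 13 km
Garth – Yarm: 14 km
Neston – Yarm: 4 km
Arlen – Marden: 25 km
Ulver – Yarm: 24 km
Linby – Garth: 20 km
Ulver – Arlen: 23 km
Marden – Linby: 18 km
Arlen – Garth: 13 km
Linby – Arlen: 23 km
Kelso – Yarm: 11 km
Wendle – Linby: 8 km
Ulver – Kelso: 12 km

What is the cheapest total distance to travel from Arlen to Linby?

17 km

Shortest distances from Arlen:
Arlen: 0
Wendle: 9  (via Arlen)
Ulver: 11  (via Wendle)
Garth: 13  (via Arlen)
Yarm: 17  (via Wendle)
Linby: 17  (via Wendle)
Shortest route: Arlen → Wendle → Linby = 17 km.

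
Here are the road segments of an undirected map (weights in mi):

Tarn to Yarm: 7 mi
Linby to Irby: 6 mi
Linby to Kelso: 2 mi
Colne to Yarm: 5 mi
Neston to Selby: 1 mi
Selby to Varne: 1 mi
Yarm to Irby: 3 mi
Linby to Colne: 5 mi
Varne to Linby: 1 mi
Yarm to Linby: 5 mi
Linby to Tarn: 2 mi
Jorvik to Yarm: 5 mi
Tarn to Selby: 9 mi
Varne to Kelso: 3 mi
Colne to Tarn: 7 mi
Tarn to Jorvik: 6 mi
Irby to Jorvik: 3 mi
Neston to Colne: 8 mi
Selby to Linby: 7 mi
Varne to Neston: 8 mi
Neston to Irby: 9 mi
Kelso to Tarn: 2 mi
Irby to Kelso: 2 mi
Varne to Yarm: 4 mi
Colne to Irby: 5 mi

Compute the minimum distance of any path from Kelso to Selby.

4 mi

Enumerating some paths:
Kelso - Tarn - Linby - Varne - Selby: 2+2+1+1 = 6
Kelso - Irby - Yarm - Varne - Selby: 2+3+4+1 = 10
Kelso - Linby - Selby: 2+7 = 9
Kelso - Varne - Selby: 3+1 = 4
Cheapest is Kelso - Varne - Selby at 4 mi.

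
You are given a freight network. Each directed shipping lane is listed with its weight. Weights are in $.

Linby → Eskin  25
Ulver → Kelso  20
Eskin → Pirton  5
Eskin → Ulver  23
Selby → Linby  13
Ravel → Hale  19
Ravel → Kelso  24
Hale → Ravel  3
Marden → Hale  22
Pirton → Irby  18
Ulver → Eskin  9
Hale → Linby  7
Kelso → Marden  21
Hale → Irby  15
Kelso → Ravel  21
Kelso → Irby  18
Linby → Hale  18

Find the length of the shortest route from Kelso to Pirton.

$77

Candidate routes:
Kelso–Ravel–Hale–Linby–Eskin–Pirton: 21+19+7+25+5 = 77
Kelso–Marden–Hale–Linby–Eskin–Pirton: 21+22+7+25+5 = 80
Cheapest is Kelso–Ravel–Hale–Linby–Eskin–Pirton at $77.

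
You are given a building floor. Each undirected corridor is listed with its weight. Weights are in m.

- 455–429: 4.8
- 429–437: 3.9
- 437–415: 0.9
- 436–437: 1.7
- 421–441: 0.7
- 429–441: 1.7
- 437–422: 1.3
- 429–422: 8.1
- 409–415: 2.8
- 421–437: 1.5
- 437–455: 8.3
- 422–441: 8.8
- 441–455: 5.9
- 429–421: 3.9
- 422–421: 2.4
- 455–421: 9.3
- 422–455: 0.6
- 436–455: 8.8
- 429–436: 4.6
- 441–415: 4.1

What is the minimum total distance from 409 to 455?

5.6 m

Running Dijkstra from 409:
409: 0
415: 2.8  (via 409)
437: 3.7  (via 415)
422: 5  (via 437)
421: 5.2  (via 437)
436: 5.4  (via 437)
455: 5.6  (via 422)
Shortest route: 409–415–437–422–455 = 5.6 m.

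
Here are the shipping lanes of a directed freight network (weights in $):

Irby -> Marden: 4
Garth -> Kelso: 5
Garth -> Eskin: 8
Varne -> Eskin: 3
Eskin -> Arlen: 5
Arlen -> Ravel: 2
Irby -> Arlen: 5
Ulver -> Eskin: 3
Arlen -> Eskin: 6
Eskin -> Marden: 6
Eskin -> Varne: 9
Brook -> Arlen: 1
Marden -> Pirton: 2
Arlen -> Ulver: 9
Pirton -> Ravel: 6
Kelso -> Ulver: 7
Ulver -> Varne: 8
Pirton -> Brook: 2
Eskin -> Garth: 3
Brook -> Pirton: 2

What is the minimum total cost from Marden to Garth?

Running Dijkstra from Marden:
Marden: 0
Pirton: 2  (via Marden)
Brook: 4  (via Pirton)
Arlen: 5  (via Brook)
Ravel: 7  (via Arlen)
Eskin: 11  (via Arlen)
Garth: 14  (via Eskin)
Shortest route: Marden–Pirton–Brook–Arlen–Eskin–Garth = $14.

$14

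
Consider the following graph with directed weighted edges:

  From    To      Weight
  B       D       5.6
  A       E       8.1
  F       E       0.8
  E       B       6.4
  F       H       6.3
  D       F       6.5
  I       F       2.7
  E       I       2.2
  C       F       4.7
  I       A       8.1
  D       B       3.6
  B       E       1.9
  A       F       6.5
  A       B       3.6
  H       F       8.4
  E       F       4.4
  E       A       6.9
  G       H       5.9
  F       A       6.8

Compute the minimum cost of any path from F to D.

12.8

Compare a few routes:
F–E–B–D: 0.8+6.4+5.6 = 12.8
F–E–I–A–B–D: 0.8+2.2+8.1+3.6+5.6 = 20.3
F–E–A–B–D: 0.8+6.9+3.6+5.6 = 16.9
F–A–B–D: 6.8+3.6+5.6 = 16
The minimum is 12.8 via F–E–B–D.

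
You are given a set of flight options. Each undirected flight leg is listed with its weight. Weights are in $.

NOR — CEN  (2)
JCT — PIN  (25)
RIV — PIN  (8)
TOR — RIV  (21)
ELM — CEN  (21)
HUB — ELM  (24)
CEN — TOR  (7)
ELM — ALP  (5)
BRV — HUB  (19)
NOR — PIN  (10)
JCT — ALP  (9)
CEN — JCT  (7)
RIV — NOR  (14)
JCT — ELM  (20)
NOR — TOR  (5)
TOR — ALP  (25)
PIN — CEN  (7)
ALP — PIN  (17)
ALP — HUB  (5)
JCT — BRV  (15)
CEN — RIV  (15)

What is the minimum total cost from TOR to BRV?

Candidate routes:
TOR - CEN - JCT - BRV: 7+7+15 = 29
TOR - NOR - PIN - CEN - JCT - BRV: 5+10+7+7+15 = 44
TOR - NOR - CEN - JCT - ALP - HUB - BRV: 5+2+7+9+5+19 = 47
Cheapest is TOR - CEN - JCT - BRV at $29.

$29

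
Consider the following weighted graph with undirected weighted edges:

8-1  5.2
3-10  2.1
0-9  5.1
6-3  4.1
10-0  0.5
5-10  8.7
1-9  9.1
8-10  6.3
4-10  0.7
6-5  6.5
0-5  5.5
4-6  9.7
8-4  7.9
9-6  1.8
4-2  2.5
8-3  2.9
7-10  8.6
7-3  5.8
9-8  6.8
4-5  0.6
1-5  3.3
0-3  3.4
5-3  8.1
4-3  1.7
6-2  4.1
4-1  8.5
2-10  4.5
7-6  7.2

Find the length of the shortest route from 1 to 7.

Shortest distances from 1:
1: 0
5: 3.3  (via 1)
4: 3.9  (via 5)
10: 4.6  (via 4)
0: 5.1  (via 10)
8: 5.2  (via 1)
3: 5.6  (via 4)
2: 6.4  (via 4)
9: 9.1  (via 1)
6: 9.7  (via 3)
7: 11.4  (via 3)
Shortest route: 1 → 5 → 4 → 3 → 7 = 11.4.

11.4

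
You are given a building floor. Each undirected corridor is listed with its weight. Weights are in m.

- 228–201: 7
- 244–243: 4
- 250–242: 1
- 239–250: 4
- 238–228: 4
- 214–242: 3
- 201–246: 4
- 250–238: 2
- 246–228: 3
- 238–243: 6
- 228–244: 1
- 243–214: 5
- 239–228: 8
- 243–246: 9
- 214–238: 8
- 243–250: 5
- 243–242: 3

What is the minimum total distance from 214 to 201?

17 m

Candidate routes:
214 → 242 → 250 → 238 → 228 → 201: 3+1+2+4+7 = 17
214 → 242 → 243 → 244 → 228 → 201: 3+3+4+1+7 = 18
214 → 243 → 246 → 201: 5+9+4 = 18
214 → 242 → 243 → 244 → 228 → 246 → 201: 3+3+4+1+3+4 = 18
Cheapest is 214 → 242 → 250 → 238 → 228 → 201 at 17 m.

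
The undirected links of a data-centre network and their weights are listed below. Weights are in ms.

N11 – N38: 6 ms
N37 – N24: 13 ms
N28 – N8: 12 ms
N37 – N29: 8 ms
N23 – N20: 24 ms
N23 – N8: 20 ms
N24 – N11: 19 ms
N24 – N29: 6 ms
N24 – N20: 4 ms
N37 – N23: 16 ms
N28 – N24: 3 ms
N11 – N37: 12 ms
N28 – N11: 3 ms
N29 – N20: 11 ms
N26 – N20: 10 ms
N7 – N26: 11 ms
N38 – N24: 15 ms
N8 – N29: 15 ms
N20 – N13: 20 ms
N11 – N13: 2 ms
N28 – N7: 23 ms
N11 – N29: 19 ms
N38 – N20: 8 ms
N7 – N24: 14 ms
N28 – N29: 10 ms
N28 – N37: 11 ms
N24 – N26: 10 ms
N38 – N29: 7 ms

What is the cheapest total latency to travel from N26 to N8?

Enumerating some paths:
N26 - N24 - N29 - N8: 10+6+15 = 31
N26 - N24 - N28 - N8: 10+3+12 = 25
N26 - N20 - N24 - N28 - N8: 10+4+3+12 = 29
N26 - N20 - N24 - N29 - N8: 10+4+6+15 = 35
The minimum is 25 ms via N26 - N24 - N28 - N8.

25 ms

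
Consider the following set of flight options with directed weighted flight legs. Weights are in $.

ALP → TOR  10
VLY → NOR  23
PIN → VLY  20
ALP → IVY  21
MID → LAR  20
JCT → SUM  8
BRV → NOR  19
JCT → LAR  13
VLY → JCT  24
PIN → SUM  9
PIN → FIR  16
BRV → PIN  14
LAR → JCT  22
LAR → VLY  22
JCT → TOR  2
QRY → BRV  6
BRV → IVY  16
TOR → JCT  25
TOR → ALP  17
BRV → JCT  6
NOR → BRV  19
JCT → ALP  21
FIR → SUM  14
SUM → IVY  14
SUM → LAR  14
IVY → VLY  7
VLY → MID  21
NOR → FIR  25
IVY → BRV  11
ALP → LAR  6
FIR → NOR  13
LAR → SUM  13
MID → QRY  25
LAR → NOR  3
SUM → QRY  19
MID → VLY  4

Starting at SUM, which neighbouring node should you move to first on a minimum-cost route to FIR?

Enumerating some paths:
SUM–LAR–NOR–FIR: 14+3+25 = 42
SUM–QRY–BRV–PIN–FIR: 19+6+14+16 = 55
SUM–IVY–BRV–PIN–FIR: 14+11+14+16 = 55
The minimum is $42 via SUM–LAR–NOR–FIR.
So from SUM the first move is to LAR.

LAR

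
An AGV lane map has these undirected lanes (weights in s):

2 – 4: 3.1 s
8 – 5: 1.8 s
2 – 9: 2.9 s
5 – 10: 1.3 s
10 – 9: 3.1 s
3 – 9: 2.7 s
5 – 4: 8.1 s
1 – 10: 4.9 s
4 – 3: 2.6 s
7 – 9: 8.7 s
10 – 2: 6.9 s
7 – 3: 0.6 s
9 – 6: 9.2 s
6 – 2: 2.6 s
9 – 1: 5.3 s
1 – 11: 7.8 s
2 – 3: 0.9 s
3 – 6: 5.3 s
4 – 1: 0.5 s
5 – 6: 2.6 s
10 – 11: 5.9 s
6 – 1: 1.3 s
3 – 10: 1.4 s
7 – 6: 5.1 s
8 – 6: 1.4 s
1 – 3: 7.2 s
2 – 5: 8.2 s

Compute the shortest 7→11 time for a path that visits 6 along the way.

Best 7 to 6: 7 → 3 → 2 → 6 costing 4.1
Shortest 6→11: 6 → 1 → 11 = 9.1
Total via 6: 4.1 + 9.1 = 13.2 s.

13.2 s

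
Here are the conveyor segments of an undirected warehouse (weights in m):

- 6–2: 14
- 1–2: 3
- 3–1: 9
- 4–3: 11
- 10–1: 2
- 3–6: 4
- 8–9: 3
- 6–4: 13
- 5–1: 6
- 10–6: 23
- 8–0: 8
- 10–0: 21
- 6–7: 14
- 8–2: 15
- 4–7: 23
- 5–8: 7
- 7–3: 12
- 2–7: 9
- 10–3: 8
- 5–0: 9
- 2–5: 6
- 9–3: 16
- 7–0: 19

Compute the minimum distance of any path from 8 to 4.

30 m

Shortest distances from 8:
8: 0
9: 3  (via 8)
5: 7  (via 8)
0: 8  (via 8)
1: 13  (via 5)
2: 13  (via 5)
10: 15  (via 1)
3: 19  (via 9)
7: 22  (via 2)
6: 23  (via 3)
4: 30  (via 3)
Shortest route: 8 → 9 → 3 → 4 = 30 m.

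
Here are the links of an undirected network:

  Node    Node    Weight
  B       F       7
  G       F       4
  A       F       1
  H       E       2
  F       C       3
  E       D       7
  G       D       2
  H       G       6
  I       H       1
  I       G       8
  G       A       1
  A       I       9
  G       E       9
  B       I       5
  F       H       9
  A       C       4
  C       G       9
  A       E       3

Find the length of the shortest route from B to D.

Shortest distances from B:
B: 0
I: 5  (via B)
H: 6  (via I)
F: 7  (via B)
A: 8  (via F)
E: 8  (via H)
G: 9  (via A)
C: 10  (via F)
D: 11  (via G)
Shortest route: B → F → A → G → D = 11.

11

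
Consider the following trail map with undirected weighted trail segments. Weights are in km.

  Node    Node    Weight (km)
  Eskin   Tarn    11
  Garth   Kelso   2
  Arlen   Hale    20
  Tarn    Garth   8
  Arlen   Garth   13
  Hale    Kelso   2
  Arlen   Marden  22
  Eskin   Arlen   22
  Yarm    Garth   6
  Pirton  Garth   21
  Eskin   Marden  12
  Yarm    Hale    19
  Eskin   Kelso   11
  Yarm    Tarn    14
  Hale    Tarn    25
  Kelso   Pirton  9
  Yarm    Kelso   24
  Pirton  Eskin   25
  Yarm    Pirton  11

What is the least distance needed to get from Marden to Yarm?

31 km

Running Dijkstra from Marden:
Marden: 0
Eskin: 12  (via Marden)
Arlen: 22  (via Marden)
Tarn: 23  (via Eskin)
Kelso: 23  (via Eskin)
Garth: 25  (via Kelso)
Hale: 25  (via Kelso)
Yarm: 31  (via Garth)
Shortest route: Marden–Eskin–Kelso–Garth–Yarm = 31 km.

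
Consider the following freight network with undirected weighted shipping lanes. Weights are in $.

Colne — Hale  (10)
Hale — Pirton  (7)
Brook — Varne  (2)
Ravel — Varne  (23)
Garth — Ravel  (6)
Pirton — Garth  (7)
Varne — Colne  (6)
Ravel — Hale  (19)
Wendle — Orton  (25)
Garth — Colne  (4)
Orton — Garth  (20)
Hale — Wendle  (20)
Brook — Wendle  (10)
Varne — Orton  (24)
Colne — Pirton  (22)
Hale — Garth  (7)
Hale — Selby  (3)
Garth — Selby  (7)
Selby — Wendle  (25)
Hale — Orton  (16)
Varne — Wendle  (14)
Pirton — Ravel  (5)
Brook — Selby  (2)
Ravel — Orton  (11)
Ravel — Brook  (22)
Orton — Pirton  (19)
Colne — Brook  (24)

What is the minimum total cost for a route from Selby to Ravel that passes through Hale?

$15

Shortest Selby→Hale: Selby–Hale = 3
Shortest Hale→Ravel: Hale–Pirton–Ravel = 12
Total via Hale: 3 + 12 = $15.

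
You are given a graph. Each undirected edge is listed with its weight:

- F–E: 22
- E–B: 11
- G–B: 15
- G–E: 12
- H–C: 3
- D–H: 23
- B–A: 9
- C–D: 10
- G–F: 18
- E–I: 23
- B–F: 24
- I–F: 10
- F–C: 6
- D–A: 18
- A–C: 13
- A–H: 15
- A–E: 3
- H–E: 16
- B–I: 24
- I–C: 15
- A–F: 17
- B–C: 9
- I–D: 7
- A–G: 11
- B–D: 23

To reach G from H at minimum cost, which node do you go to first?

A

Candidate routes:
H–A–G: 15+11 = 26
H–C–A–G: 3+13+11 = 27
H–C–F–G: 3+6+18 = 27
H–C–B–G: 3+9+15 = 27
The minimum is 26 via H–A–G.
So from H the first move is to A.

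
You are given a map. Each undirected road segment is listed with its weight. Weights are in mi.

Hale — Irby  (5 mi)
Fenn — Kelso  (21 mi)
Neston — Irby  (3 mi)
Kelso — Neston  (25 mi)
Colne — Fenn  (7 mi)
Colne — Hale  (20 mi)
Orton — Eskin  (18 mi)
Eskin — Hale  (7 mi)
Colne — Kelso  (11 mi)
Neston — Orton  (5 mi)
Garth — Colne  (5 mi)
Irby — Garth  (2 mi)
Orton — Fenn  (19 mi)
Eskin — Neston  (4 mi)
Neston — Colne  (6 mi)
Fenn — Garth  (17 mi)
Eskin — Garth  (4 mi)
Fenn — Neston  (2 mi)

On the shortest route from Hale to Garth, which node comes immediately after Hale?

Candidate routes:
Hale - Irby - Neston - Eskin - Garth: 5+3+4+4 = 16
Hale - Eskin - Garth: 7+4 = 11
Hale - Irby - Garth: 5+2 = 7
Cheapest is Hale - Irby - Garth at 7 mi.
So from Hale the first move is to Irby.

Irby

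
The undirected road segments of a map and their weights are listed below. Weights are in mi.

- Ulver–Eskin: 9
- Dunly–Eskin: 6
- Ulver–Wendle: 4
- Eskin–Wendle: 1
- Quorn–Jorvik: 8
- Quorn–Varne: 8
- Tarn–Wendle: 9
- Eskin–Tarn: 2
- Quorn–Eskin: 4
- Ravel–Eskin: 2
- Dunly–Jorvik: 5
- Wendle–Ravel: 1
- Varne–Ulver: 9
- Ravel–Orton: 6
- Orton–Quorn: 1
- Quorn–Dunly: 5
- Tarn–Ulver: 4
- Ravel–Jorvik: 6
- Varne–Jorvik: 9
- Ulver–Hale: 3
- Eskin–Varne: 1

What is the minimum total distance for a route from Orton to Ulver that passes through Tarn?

Best Orton to Tarn: Orton–Quorn–Eskin–Tarn costing 7
Shortest Tarn→Ulver: Tarn–Ulver = 4
Total via Tarn: 7 + 4 = 11 mi.

11 mi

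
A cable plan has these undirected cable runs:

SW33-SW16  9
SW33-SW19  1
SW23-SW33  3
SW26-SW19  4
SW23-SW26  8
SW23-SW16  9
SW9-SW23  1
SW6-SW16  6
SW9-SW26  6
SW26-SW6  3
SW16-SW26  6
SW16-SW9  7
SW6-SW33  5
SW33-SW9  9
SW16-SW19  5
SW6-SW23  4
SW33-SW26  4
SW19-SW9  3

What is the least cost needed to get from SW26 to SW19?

4

Candidate routes:
SW26 - SW33 - SW19: 4+1 = 5
SW26 - SW19: 4 = 4
The minimum is 4 via SW26 - SW19.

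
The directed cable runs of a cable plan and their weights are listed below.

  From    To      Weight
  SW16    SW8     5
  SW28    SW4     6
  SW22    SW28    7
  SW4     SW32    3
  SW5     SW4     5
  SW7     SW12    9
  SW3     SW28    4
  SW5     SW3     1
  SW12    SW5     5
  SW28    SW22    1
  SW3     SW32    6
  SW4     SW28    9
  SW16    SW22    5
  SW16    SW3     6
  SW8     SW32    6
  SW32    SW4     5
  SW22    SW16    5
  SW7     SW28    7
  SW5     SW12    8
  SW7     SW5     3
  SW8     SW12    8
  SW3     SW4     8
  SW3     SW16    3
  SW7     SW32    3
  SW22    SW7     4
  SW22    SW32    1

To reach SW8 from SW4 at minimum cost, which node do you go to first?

SW28

Compare a few routes:
SW4 - SW28 - SW22 - SW16 - SW8: 9+1+5+5 = 20
SW4 - SW28 - SW22 - SW7 - SW5 - SW3 - SW16 - SW8: 9+1+4+3+1+3+5 = 26
The minimum is 20 via SW4 - SW28 - SW22 - SW16 - SW8.
So from SW4 the first move is to SW28.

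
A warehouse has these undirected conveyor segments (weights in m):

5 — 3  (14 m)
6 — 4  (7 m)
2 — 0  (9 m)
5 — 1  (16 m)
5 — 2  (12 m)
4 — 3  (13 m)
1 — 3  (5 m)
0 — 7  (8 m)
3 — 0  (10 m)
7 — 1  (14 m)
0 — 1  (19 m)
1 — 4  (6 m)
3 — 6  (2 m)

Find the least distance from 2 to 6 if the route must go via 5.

28 m

Best 2 to 5: 2–5 costing 12
Best 5 to 6: 5–3–6 costing 16
Total via 5: 12 + 16 = 28 m.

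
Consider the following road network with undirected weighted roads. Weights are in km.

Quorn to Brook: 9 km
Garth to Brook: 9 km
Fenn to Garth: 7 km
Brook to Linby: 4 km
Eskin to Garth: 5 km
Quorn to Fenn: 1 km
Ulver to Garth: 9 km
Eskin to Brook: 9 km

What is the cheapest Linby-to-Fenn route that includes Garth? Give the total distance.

Shortest Linby→Garth: Linby → Brook → Garth = 13
Best Garth to Fenn: Garth → Fenn costing 7
Total via Garth: 13 + 7 = 20 km.

20 km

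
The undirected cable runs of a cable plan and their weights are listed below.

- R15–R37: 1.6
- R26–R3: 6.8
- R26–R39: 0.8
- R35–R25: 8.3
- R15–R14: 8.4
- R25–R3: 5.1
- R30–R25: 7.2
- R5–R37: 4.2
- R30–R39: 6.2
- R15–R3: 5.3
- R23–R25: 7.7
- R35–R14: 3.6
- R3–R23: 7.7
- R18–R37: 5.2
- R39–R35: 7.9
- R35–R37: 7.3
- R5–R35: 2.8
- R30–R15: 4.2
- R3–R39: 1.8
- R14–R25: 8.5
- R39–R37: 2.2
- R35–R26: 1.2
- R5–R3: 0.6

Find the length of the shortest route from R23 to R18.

16.9

Compare a few routes:
R23 → R3 → R39 → R37 → R18: 7.7+1.8+2.2+5.2 = 16.9
R23 → R3 → R5 → R37 → R18: 7.7+0.6+4.2+5.2 = 17.7
R23 → R3 → R15 → R37 → R18: 7.7+5.3+1.6+5.2 = 19.8
The minimum is 16.9 via R23 → R3 → R39 → R37 → R18.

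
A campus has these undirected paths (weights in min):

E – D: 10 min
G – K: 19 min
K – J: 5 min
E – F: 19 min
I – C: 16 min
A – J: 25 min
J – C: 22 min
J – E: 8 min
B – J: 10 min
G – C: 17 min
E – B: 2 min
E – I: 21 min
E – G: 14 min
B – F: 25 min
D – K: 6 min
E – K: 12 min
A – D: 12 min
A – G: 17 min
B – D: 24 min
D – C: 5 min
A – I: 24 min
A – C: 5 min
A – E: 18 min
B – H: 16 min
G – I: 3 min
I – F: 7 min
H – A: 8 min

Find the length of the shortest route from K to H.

24 min

Shortest distances from K:
K: 0
J: 5  (via K)
D: 6  (via K)
C: 11  (via D)
E: 12  (via K)
B: 14  (via E)
A: 16  (via C)
G: 19  (via K)
I: 22  (via G)
H: 24  (via A)
Shortest route: K → D → C → A → H = 24 min.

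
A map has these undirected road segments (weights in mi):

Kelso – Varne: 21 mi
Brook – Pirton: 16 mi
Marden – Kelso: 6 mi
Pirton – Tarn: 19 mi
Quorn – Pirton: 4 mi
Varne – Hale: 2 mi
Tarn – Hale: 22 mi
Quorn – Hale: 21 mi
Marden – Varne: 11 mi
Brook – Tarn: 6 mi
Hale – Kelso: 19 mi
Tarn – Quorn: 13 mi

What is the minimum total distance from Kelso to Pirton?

Candidate routes:
Kelso - Hale - Quorn - Pirton: 19+21+4 = 44
Kelso - Hale - Tarn - Quorn - Pirton: 19+22+13+4 = 58
Kelso - Marden - Varne - Hale - Tarn - Quorn - Pirton: 6+11+2+22+13+4 = 58
Kelso - Varne - Hale - Quorn - Pirton: 21+2+21+4 = 48
Cheapest is Kelso - Hale - Quorn - Pirton at 44 mi.

44 mi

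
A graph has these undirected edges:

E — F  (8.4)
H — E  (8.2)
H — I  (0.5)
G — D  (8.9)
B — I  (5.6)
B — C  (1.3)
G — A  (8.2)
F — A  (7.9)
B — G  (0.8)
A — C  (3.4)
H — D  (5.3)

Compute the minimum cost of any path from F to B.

12.6

Compare a few routes:
F → E → H → I → B: 8.4+8.2+0.5+5.6 = 22.7
F → A → G → B: 7.9+8.2+0.8 = 16.9
F → A → C → B: 7.9+3.4+1.3 = 12.6
The minimum is 12.6 via F → A → C → B.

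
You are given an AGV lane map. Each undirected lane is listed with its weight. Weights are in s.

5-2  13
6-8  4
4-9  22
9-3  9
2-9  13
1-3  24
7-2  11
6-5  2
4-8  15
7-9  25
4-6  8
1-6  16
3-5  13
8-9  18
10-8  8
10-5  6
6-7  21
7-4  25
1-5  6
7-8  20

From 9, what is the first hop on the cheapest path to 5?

Compare a few routes:
9 → 8 → 6 → 5: 18+4+2 = 24
9 → 3 → 5: 9+13 = 22
The minimum is 22 s via 9 → 3 → 5.
So from 9 the first move is to 3.

3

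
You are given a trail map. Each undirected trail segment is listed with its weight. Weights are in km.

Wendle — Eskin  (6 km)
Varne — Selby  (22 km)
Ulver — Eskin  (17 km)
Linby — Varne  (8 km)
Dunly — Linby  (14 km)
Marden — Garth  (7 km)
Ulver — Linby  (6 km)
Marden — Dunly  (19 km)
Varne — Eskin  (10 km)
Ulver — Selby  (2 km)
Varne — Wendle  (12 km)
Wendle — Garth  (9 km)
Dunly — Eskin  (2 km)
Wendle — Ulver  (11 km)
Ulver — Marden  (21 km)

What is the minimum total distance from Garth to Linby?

26 km

Compare a few routes:
Garth → Wendle → Ulver → Linby: 9+11+6 = 26
Garth → Wendle → Eskin → Dunly → Linby: 9+6+2+14 = 31
Garth → Wendle → Varne → Linby: 9+12+8 = 29
Garth → Wendle → Eskin → Varne → Linby: 9+6+10+8 = 33
The minimum is 26 km via Garth → Wendle → Ulver → Linby.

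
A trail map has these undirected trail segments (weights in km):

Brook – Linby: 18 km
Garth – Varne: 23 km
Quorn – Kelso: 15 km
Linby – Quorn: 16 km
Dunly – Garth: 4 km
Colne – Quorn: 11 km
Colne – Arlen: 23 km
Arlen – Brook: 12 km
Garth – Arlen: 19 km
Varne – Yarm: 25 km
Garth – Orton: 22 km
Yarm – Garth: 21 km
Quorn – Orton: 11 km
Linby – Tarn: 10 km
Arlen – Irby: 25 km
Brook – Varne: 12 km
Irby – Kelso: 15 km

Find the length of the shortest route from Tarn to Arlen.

Settle nodes by increasing distance from Tarn:
Tarn: 0
Linby: 10  (via Tarn)
Quorn: 26  (via Linby)
Brook: 28  (via Linby)
Colne: 37  (via Quorn)
Orton: 37  (via Quorn)
Arlen: 40  (via Brook)
Shortest route: Tarn–Linby–Brook–Arlen = 40 km.

40 km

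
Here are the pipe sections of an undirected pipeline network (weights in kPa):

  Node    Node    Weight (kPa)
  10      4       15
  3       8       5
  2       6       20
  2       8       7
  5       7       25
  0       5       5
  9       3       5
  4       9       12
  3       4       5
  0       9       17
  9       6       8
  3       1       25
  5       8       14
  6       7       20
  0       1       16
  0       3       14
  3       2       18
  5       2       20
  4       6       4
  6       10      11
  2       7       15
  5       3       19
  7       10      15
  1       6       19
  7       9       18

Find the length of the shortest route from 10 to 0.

Candidate routes:
10 → 6 → 9 → 3 → 0: 11+8+5+14 = 38
10 → 6 → 9 → 0: 11+8+17 = 36
10 → 6 → 4 → 3 → 9 → 0: 11+4+5+5+17 = 42
10 → 4 → 3 → 0: 15+5+14 = 34
The minimum is 34 kPa via 10 → 4 → 3 → 0.

34 kPa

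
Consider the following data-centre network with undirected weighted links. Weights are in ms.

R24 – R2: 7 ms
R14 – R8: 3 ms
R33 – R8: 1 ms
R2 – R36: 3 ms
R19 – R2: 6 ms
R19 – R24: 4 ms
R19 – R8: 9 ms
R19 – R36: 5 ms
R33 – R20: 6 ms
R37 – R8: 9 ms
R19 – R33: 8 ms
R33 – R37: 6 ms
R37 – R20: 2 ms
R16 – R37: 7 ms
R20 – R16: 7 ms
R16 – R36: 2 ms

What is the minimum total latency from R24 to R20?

Compare a few routes:
R24 → R19 → R36 → R16 → R37 → R20: 4+5+2+7+2 = 20
R24 → R19 → R36 → R16 → R20: 4+5+2+7 = 18
R24 → R2 → R36 → R16 → R20: 7+3+2+7 = 19
Cheapest is R24 → R19 → R36 → R16 → R20 at 18 ms.

18 ms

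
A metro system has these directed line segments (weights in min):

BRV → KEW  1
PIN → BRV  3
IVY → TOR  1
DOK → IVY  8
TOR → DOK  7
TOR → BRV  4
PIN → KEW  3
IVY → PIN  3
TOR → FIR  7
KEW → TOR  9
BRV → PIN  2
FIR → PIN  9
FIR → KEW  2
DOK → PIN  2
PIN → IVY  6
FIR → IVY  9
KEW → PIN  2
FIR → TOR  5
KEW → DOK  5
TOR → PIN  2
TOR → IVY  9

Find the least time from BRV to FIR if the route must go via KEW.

Best BRV to KEW: BRV → KEW costing 1
Best KEW to FIR: KEW → TOR → FIR costing 16
Total via KEW: 1 + 16 = 17 min.

17 min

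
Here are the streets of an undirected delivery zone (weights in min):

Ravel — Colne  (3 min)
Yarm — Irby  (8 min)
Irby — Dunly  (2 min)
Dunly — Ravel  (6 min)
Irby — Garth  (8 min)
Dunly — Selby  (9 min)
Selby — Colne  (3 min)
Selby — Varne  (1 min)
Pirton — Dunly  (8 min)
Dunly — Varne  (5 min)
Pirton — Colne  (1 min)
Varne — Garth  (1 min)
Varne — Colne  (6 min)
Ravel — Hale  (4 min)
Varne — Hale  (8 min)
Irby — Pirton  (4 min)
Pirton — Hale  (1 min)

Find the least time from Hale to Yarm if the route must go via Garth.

23 min

Best Hale to Garth: Hale–Pirton–Colne–Selby–Varne–Garth costing 7
Best Garth to Yarm: Garth–Irby–Yarm costing 16
Total via Garth: 7 + 16 = 23 min.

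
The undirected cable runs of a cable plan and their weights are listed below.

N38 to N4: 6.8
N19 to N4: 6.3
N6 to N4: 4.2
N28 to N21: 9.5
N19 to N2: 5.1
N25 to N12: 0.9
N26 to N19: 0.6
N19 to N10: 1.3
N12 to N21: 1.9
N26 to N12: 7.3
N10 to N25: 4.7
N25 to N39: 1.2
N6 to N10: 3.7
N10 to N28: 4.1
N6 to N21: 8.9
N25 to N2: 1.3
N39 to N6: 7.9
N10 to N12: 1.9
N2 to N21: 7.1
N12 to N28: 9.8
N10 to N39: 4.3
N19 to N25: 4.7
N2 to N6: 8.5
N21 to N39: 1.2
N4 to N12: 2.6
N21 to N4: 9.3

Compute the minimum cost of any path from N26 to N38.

13.2

Compare a few routes:
N26 - N19 - N25 - N12 - N4 - N38: 0.6+4.7+0.9+2.6+6.8 = 15.6
N26 - N19 - N10 - N12 - N4 - N38: 0.6+1.3+1.9+2.6+6.8 = 13.2
N26 - N19 - N4 - N38: 0.6+6.3+6.8 = 13.7
Cheapest is N26 - N19 - N10 - N12 - N4 - N38 at 13.2.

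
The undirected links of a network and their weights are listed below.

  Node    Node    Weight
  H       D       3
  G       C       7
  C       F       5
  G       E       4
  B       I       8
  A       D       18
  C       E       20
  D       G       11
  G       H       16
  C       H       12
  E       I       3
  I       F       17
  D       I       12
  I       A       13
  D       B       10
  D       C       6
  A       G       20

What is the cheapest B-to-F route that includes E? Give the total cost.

Best B to E: B → I → E costing 11
Best E to F: E → G → C → F costing 16
Total via E: 11 + 16 = 27.

27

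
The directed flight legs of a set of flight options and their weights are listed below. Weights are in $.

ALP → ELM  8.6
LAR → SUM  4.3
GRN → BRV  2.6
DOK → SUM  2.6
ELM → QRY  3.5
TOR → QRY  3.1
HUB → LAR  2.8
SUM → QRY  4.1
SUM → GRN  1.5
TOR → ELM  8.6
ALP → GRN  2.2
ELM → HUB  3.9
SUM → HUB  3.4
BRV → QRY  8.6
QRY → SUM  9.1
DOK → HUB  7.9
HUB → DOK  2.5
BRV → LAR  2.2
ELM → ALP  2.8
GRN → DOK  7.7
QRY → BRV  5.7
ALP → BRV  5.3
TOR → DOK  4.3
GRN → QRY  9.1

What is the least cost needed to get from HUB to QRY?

$9.2

Shortest distances from HUB:
HUB: 0
DOK: 2.5  (via HUB)
LAR: 2.8  (via HUB)
SUM: 5.1  (via DOK)
GRN: 6.6  (via SUM)
QRY: 9.2  (via SUM)
Shortest route: HUB → DOK → SUM → QRY = $9.2.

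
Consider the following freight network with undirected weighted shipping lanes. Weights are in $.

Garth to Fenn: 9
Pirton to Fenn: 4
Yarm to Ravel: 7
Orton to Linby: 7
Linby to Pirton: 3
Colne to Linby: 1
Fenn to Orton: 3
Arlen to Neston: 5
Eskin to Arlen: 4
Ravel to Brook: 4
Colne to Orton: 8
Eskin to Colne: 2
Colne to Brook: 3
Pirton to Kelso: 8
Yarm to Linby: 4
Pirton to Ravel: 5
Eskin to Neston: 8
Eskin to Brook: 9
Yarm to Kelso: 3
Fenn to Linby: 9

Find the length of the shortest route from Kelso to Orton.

Shortest distances from Kelso:
Kelso: 0
Yarm: 3  (via Kelso)
Linby: 7  (via Yarm)
Colne: 8  (via Linby)
Pirton: 8  (via Kelso)
Eskin: 10  (via Colne)
Ravel: 10  (via Yarm)
Brook: 11  (via Colne)
Fenn: 12  (via Pirton)
Orton: 14  (via Linby)
Shortest route: Kelso → Yarm → Linby → Orton = $14.

$14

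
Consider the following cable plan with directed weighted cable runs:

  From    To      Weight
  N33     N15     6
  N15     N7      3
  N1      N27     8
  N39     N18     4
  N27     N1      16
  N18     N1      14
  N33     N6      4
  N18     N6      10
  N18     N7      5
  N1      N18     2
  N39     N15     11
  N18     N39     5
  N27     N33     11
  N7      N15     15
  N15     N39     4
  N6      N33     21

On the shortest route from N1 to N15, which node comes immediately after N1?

Candidate routes:
N1 - N27 - N33 - N15: 8+11+6 = 25
N1 - N18 - N7 - N15: 2+5+15 = 22
N1 - N18 - N6 - N33 - N15: 2+10+21+6 = 39
N1 - N18 - N39 - N15: 2+5+11 = 18
The minimum is 18 via N1 - N18 - N39 - N15.
So from N1 the first move is to N18.

N18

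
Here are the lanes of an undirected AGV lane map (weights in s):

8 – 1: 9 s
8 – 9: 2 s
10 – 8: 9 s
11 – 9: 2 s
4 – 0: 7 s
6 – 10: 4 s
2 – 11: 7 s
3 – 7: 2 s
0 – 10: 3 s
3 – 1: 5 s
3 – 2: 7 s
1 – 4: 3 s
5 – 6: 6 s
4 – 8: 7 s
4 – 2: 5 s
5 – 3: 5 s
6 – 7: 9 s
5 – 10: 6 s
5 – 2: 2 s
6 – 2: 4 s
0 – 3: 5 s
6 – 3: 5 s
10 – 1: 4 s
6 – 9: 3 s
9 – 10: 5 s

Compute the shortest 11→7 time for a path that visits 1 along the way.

18 s

Best 11 to 1: 11–9–10–1 costing 11
Best 1 to 7: 1–3–7 costing 7
Total via 1: 11 + 7 = 18 s.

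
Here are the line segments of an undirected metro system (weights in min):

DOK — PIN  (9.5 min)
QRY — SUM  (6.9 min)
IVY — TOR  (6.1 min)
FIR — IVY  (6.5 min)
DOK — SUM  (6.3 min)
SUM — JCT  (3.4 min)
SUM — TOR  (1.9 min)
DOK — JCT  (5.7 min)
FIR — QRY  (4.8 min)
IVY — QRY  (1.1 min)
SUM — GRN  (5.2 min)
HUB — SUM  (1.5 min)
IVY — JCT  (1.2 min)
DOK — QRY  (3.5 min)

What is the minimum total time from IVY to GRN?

Settle nodes by increasing distance from IVY:
IVY: 0
QRY: 1.1  (via IVY)
JCT: 1.2  (via IVY)
DOK: 4.6  (via QRY)
SUM: 4.6  (via JCT)
FIR: 5.9  (via QRY)
TOR: 6.1  (via IVY)
HUB: 6.1  (via SUM)
GRN: 9.8  (via SUM)
Shortest route: IVY–JCT–SUM–GRN = 9.8 min.

9.8 min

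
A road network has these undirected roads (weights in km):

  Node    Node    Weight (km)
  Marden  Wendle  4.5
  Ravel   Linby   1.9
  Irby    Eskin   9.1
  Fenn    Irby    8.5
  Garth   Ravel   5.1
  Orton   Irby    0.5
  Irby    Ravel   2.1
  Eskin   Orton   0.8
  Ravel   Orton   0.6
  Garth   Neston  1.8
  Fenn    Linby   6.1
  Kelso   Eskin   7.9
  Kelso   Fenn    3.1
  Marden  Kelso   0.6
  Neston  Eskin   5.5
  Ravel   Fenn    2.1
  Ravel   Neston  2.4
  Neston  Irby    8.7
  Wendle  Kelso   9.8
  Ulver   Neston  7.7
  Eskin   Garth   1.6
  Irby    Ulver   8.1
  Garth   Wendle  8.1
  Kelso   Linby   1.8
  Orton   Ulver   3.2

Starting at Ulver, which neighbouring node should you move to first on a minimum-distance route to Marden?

Compare a few routes:
Ulver - Orton - Ravel - Fenn - Kelso - Marden: 3.2+0.6+2.1+3.1+0.6 = 9.6
Ulver - Orton - Irby - Ravel - Linby - Kelso - Marden: 3.2+0.5+2.1+1.9+1.8+0.6 = 10.1
Ulver - Orton - Ravel - Linby - Kelso - Marden: 3.2+0.6+1.9+1.8+0.6 = 8.1
Cheapest is Ulver - Orton - Ravel - Linby - Kelso - Marden at 8.1 km.
So from Ulver the first move is to Orton.

Orton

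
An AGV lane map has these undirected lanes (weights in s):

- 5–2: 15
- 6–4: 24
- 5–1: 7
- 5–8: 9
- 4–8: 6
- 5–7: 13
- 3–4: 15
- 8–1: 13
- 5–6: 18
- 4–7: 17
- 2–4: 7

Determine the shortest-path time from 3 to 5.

Candidate routes:
3 → 4 → 8 → 1 → 5: 15+6+13+7 = 41
3 → 4 → 2 → 5: 15+7+15 = 37
3 → 4 → 8 → 5: 15+6+9 = 30
Cheapest is 3 → 4 → 8 → 5 at 30 s.

30 s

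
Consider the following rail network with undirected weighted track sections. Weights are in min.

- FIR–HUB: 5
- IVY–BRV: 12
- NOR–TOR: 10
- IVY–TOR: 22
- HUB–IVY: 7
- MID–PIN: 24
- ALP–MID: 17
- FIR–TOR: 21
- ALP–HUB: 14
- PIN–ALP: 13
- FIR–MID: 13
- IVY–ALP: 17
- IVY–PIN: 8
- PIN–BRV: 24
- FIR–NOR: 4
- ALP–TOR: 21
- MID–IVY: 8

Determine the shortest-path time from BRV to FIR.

24 min

Compare a few routes:
BRV–IVY–MID–FIR: 12+8+13 = 33
BRV–PIN–IVY–HUB–FIR: 24+8+7+5 = 44
BRV–IVY–HUB–FIR: 12+7+5 = 24
The minimum is 24 min via BRV–IVY–HUB–FIR.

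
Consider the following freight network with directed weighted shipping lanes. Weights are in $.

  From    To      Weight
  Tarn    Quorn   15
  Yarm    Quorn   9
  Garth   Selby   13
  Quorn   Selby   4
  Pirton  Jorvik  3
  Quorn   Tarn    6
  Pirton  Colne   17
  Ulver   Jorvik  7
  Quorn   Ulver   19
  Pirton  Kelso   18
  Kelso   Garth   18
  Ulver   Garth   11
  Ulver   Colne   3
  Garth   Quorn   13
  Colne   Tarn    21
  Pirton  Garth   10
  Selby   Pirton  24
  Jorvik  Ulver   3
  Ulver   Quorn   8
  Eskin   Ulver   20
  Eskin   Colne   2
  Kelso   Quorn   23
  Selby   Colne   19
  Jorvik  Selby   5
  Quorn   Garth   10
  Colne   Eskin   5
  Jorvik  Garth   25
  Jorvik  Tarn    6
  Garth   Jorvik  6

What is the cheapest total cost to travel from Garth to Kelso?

$53

Running Dijkstra from Garth:
Garth: 0
Jorvik: 6  (via Garth)
Ulver: 9  (via Jorvik)
Selby: 11  (via Jorvik)
Tarn: 12  (via Jorvik)
Colne: 12  (via Ulver)
Quorn: 13  (via Garth)
Eskin: 17  (via Colne)
Pirton: 35  (via Selby)
Kelso: 53  (via Pirton)
Shortest route: Garth–Jorvik–Selby–Pirton–Kelso = $53.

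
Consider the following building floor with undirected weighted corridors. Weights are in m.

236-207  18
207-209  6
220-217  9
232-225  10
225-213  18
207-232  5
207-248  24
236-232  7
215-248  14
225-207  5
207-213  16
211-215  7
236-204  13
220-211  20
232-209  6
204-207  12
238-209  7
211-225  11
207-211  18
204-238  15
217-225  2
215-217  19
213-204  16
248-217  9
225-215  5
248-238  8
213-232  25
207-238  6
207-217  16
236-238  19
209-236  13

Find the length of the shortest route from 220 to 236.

Candidate routes:
220 → 217 → 225 → 207 → 209 → 232 → 236: 9+2+5+6+6+7 = 35
220 → 217 → 225 → 207 → 236: 9+2+5+18 = 34
220 → 217 → 225 → 232 → 236: 9+2+10+7 = 28
220 → 217 → 225 → 207 → 209 → 236: 9+2+5+6+13 = 35
The minimum is 28 m via 220 → 217 → 225 → 232 → 236.

28 m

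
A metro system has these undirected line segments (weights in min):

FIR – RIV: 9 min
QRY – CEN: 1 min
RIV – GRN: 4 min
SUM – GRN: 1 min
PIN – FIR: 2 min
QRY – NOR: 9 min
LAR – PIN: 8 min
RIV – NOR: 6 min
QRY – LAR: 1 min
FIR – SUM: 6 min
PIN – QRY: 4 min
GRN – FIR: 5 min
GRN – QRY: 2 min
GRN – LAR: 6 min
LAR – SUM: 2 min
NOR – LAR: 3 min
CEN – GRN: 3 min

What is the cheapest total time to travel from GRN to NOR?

6 min

Settle nodes by increasing distance from GRN:
GRN: 0
SUM: 1  (via GRN)
QRY: 2  (via GRN)
LAR: 3  (via SUM)
CEN: 3  (via GRN)
RIV: 4  (via GRN)
FIR: 5  (via GRN)
NOR: 6  (via LAR)
Shortest route: GRN–SUM–LAR–NOR = 6 min.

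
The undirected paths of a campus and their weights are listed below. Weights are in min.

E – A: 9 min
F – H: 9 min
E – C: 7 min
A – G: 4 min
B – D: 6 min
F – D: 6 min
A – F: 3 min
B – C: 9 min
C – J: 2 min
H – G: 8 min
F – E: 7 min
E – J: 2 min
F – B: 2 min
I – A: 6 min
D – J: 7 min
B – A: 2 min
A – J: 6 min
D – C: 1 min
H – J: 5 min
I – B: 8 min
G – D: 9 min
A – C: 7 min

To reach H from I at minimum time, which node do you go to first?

A

Candidate routes:
I → A → J → H: 6+6+5 = 17
I → A → G → H: 6+4+8 = 18
I → A → F → H: 6+3+9 = 18
The minimum is 17 min via I → A → J → H.
So from I the first move is to A.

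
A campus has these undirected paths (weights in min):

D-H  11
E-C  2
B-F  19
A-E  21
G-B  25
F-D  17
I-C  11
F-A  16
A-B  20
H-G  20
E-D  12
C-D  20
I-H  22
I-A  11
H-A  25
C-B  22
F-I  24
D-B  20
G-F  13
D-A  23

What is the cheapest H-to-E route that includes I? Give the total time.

Best H to I: H → I costing 22
Best I to E: I → C → E costing 13
Total via I: 22 + 13 = 35 min.

35 min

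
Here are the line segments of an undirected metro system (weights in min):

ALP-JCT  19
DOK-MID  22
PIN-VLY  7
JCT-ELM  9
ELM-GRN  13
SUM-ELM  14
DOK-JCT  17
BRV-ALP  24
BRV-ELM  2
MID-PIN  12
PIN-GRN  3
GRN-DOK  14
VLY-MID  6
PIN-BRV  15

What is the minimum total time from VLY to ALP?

46 min

Compare a few routes:
VLY - PIN - GRN - ELM - BRV - ALP: 7+3+13+2+24 = 49
VLY - PIN - BRV - ALP: 7+15+24 = 46
VLY - PIN - BRV - ELM - JCT - ALP: 7+15+2+9+19 = 52
VLY - PIN - GRN - ELM - JCT - ALP: 7+3+13+9+19 = 51
The minimum is 46 min via VLY - PIN - BRV - ALP.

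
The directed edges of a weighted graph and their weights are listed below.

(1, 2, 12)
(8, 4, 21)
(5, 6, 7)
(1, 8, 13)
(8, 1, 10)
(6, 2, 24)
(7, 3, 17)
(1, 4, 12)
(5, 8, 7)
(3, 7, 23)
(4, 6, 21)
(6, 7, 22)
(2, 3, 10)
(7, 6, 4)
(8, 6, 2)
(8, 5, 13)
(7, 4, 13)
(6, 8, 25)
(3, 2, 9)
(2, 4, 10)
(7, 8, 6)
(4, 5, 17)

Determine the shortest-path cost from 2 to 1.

Enumerating some paths:
2 - 4 - 5 - 8 - 1: 10+17+7+10 = 44
2 - 3 - 7 - 8 - 1: 10+23+6+10 = 49
2 - 4 - 5 - 6 - 8 - 1: 10+17+7+25+10 = 69
2 - 4 - 6 - 8 - 1: 10+21+25+10 = 66
The minimum is 44 via 2 - 4 - 5 - 8 - 1.

44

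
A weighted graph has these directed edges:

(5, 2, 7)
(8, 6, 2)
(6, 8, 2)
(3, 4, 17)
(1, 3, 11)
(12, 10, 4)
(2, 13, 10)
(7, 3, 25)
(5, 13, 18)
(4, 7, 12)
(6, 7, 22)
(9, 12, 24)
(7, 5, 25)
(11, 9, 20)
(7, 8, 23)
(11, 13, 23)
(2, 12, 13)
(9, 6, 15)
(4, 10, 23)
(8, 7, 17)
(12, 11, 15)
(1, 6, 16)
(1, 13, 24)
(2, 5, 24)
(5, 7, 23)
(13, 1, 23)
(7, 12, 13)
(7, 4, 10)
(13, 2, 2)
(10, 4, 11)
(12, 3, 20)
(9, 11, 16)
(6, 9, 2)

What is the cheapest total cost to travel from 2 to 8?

Enumerating some paths:
2–12–11–9–6–8: 13+15+20+15+2 = 65
2–13–1–6–8: 10+23+16+2 = 51
2–12–10–4–7–8: 13+4+11+12+23 = 63
The minimum is 51 via 2–13–1–6–8.

51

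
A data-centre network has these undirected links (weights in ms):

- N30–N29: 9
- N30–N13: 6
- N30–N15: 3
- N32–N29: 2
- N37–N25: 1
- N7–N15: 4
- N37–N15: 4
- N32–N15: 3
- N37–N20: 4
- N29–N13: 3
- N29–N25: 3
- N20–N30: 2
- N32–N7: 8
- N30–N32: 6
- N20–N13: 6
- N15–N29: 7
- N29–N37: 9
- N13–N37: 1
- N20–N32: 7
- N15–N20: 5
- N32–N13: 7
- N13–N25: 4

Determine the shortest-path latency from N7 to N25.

Running Dijkstra from N7:
N7: 0
N15: 4  (via N7)
N32: 7  (via N15)
N30: 7  (via N15)
N37: 8  (via N15)
N20: 9  (via N15)
N29: 9  (via N32)
N25: 9  (via N37)
Shortest route: N7 → N15 → N37 → N25 = 9 ms.

9 ms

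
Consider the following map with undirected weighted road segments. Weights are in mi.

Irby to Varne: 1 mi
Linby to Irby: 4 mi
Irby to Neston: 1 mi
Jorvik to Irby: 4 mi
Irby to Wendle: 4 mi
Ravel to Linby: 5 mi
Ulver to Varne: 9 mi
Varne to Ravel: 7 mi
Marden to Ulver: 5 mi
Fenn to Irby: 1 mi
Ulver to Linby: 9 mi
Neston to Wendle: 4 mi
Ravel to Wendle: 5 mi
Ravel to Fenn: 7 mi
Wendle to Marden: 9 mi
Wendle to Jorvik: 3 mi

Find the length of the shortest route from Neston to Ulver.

11 mi

Shortest distances from Neston:
Neston: 0
Irby: 1  (via Neston)
Fenn: 2  (via Irby)
Varne: 2  (via Irby)
Wendle: 4  (via Neston)
Linby: 5  (via Irby)
Jorvik: 5  (via Irby)
Ravel: 9  (via Fenn)
Ulver: 11  (via Varne)
Shortest route: Neston–Irby–Varne–Ulver = 11 mi.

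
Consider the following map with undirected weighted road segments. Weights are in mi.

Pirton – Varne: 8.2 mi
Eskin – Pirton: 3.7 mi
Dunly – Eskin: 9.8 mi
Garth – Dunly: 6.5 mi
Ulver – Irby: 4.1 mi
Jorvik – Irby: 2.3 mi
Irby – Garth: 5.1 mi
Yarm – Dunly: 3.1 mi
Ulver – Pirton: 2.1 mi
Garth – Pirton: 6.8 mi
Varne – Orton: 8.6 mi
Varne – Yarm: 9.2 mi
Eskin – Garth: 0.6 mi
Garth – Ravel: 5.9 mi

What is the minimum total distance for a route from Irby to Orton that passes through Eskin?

26.2 mi

Shortest Irby→Eskin: Irby–Garth–Eskin = 5.7
Best Eskin to Orton: Eskin–Pirton–Varne–Orton costing 20.5
Total via Eskin: 5.7 + 20.5 = 26.2 mi.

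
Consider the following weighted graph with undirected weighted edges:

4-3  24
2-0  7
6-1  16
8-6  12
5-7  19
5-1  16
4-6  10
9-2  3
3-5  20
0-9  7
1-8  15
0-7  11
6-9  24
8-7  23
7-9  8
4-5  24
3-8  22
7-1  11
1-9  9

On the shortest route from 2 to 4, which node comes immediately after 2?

9

Compare a few routes:
2–9–6–4: 3+24+10 = 37
2–9–1–6–4: 3+9+16+10 = 38
Cheapest is 2–9–6–4 at 37.
So from 2 the first move is to 9.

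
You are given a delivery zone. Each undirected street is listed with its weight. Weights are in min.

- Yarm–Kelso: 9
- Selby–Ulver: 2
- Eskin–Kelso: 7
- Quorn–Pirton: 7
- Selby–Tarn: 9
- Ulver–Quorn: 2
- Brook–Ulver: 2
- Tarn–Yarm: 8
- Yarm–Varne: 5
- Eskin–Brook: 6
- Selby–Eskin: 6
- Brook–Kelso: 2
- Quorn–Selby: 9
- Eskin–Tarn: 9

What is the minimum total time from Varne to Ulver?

Settle nodes by increasing distance from Varne:
Varne: 0
Yarm: 5  (via Varne)
Tarn: 13  (via Yarm)
Kelso: 14  (via Yarm)
Brook: 16  (via Kelso)
Ulver: 18  (via Brook)
Shortest route: Varne–Yarm–Kelso–Brook–Ulver = 18 min.

18 min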